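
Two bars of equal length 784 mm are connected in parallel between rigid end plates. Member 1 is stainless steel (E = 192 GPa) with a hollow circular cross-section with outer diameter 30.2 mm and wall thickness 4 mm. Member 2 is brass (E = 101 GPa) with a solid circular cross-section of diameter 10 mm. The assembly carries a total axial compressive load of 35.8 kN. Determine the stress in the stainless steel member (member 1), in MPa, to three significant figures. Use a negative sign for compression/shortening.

A_1 = 329.2 mm².
A_2 = 78.54 mm².
Equal strain + equilibrium ⇒ each member carries load in proportion to AE: A₁E₁ = 63210000 N, A₂E₂ = 7933000 N, ΣAE = 71150000 N.
σ₁ = P·E₁/ΣAE = -35800·192000/71150000 = -96.61 MPa.

-96.6 MPa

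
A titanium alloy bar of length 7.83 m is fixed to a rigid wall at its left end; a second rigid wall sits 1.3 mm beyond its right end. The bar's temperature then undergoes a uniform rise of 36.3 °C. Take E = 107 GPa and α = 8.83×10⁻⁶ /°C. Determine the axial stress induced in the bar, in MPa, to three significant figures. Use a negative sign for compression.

-16.5 MPa

Free thermal expansion αLΔT = 8.83e-6 · 7830 · 36.3 = 2.51 mm.
The walls engage after the gap closes; constrained expansion = 2.51 − 1.3 = 1.21 mm.
The walls impose strain ε = −(1.21)/7830 = -1.5450e-04; σ = Eε = 107000 · -1.5450e-04 = -16.53 MPa.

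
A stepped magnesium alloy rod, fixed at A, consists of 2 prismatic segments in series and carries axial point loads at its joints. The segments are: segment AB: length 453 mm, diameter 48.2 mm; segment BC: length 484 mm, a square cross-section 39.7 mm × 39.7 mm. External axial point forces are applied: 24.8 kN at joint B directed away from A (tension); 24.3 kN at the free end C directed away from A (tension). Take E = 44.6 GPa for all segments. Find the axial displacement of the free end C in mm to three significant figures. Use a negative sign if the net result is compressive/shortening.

0.441 mm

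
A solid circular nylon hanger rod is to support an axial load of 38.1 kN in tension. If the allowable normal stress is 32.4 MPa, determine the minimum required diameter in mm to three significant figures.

Required area A ≥ P/σ_allow = 38100/32.4 = 1176 mm².
For a solid circular section, d ≥ √(4A/π) = 38.69 mm.

38.7 mm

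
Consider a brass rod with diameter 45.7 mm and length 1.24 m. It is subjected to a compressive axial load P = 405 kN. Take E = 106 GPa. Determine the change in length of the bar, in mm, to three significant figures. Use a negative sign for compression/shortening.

A = 1640 mm².
δ_mech = NL/(AE) = -405000·1240/(1640·106000) = -2.888 mm.

-2.89 mm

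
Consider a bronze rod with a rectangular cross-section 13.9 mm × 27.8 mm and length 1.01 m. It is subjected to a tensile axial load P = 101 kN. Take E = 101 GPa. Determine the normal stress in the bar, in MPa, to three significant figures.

A = 386.4 mm².
σ = N/A = 101000/386.4 = 261.4 MPa.

261 MPa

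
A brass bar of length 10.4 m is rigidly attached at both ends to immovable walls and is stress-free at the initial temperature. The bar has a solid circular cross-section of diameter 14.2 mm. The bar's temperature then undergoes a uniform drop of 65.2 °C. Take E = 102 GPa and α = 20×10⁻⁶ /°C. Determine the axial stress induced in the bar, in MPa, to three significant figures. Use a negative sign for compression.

133 MPa

Free thermal expansion αLΔT = 20e-6 · 10400 · -65.2 = -13.56 mm.
The walls impose strain ε = −(-13.56)/10400 = 1.3040e-03; σ = Eε = 102000 · 1.3040e-03 = 133 MPa.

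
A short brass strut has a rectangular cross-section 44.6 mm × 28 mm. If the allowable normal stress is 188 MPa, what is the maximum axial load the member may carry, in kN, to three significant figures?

A = 1249 mm².
P_max = σ_allow · A = 188 · 1249 = 234800 N = 234.8 kN.

235 kN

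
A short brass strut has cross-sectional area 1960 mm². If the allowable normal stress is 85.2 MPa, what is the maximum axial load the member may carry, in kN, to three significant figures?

167 kN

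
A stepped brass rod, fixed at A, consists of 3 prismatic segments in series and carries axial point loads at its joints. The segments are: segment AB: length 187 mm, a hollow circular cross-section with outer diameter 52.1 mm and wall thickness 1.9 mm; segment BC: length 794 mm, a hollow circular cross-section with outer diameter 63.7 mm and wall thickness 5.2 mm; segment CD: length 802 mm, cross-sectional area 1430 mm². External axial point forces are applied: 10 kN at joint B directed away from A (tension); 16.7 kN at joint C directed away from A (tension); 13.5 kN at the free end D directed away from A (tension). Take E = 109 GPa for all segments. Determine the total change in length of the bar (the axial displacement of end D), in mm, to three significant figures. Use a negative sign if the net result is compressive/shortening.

0.530 mm

Internal axial forces (sectioning from the free end, tension +): N_CD = 13.5 kN, N_BC = 30.2 kN, N_AB = 40.2 kN.
A_AB = 299.6 mm².
A_BC = 955.7 mm².
δ_AB = 40200·187/(299.6·109000) = 0.2302 mm
δ_BC = 30200·794/(955.7·109000) = 0.2302 mm
δ_CD = 13500·802/(1430·109000) = 0.06946 mm
δ = Σδ_i = 0.5298 mm.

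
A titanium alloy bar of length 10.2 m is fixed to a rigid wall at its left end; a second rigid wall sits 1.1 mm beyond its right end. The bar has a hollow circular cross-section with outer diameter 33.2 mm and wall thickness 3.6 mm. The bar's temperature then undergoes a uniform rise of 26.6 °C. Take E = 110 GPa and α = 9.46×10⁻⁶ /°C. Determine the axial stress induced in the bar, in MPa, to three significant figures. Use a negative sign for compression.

-15.8 MPa

Free thermal expansion αLΔT = 9.46e-6 · 10200 · 26.6 = 2.567 mm.
The walls engage after the gap closes; constrained expansion = 2.567 − 1.1 = 1.467 mm.
The walls impose strain ε = −(1.467)/10200 = -1.4379e-04; σ = Eε = 110000 · -1.4379e-04 = -15.82 MPa.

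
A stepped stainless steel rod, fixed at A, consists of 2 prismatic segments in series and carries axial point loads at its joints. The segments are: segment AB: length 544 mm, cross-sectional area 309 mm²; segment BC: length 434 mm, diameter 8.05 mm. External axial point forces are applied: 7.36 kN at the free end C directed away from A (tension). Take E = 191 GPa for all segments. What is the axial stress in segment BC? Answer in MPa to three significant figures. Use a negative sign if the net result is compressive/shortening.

145 MPa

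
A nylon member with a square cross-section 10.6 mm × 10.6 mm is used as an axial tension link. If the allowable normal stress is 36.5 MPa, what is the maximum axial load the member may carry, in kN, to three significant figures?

A = 112.4 mm².
P_max = σ_allow · A = 36.5 · 112.4 = 4101 N = 4.101 kN.

4.10 kN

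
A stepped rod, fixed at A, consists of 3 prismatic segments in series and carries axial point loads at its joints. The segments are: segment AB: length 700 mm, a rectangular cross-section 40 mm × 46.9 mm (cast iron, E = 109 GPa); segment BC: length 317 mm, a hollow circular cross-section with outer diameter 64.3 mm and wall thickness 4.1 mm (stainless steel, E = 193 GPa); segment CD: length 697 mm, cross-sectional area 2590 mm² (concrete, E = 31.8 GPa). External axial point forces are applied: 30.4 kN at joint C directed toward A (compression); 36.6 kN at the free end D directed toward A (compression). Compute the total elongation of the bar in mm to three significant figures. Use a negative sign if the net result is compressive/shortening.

-0.681 mm

Internal axial forces (sectioning from the free end, tension +): N_CD = -36.6 kN, N_BC = -67 kN, N_AB = -67 kN.
A_AB = 1876 mm².
A_BC = 775.4 mm².
δ_AB = -67000·700/(1876·109000) = -0.2294 mm
δ_BC = -67000·317/(775.4·193000) = -0.1419 mm
δ_CD = -36600·697/(2590·31800) = -0.3097 mm
δ = Σδ_i = -0.681 mm.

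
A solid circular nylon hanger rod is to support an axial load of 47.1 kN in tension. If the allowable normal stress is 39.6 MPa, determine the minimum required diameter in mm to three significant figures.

Required area A ≥ P/σ_allow = 47100/39.6 = 1189 mm².
For a solid circular section, d ≥ √(4A/π) = 38.92 mm.

38.9 mm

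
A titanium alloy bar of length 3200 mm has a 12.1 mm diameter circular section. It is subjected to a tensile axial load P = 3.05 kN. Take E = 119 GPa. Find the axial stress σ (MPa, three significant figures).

26.5 MPa

A = 115 mm².
σ = N/A = 3050/115 = 26.52 MPa.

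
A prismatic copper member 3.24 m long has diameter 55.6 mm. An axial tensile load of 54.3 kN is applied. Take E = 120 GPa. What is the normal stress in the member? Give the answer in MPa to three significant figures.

A = 2428 mm².
σ = N/A = 54300/2428 = 22.36 MPa.

22.4 MPa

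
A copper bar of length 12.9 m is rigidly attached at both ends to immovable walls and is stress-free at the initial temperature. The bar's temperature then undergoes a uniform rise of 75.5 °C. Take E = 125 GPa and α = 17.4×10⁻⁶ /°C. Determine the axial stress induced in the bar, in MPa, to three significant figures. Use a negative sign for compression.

Free thermal expansion αLΔT = 17.4e-6 · 12900 · 75.5 = 16.95 mm.
The walls impose strain ε = −(16.95)/12900 = -1.3137e-03; σ = Eε = 125000 · -1.3137e-03 = -164.2 MPa.

-164 MPa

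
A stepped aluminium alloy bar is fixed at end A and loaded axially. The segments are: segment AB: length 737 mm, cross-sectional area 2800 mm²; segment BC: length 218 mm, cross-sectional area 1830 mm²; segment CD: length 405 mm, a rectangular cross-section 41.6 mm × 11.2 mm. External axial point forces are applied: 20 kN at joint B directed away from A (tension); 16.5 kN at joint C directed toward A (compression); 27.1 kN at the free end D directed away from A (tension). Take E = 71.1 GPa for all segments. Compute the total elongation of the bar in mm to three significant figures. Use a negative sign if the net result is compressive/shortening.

Internal axial forces (sectioning from the free end, tension +): N_CD = 27.1 kN, N_BC = 10.6 kN, N_AB = 30.6 kN.
A_CD = 465.9 mm².
δ_AB = 30600·737/(2800·71100) = 0.1133 mm
δ_BC = 10600·218/(1830·71100) = 0.01776 mm
δ_CD = 27100·405/(465.9·71100) = 0.3313 mm
δ = Σδ_i = 0.4624 mm.

0.462 mm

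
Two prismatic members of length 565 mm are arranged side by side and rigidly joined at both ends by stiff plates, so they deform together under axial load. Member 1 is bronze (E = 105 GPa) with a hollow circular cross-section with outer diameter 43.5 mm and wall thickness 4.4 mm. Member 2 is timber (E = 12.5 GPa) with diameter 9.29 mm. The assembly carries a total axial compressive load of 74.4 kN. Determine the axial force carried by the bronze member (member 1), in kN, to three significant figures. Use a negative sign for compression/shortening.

A_1 = 540.5 mm².
A_2 = 67.78 mm².
Equal strain + equilibrium ⇒ each member carries load in proportion to AE: A₁E₁ = 56750000 N, A₂E₂ = 847300 N, ΣAE = 57600000 N.
F₁ = P·A₁E₁/ΣAE = -74400·56750000/57600000 = -73310 N.

-73.3 kN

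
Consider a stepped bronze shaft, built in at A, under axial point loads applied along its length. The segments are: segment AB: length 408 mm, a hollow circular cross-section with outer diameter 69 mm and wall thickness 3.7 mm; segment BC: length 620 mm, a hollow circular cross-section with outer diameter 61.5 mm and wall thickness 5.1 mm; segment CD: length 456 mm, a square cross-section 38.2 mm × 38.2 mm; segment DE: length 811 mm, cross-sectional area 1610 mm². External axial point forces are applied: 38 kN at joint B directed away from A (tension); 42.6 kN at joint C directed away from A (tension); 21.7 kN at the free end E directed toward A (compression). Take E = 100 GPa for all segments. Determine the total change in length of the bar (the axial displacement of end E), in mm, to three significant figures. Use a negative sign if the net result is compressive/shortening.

Internal axial forces (sectioning from the free end, tension +): N_DE = -21.7 kN, N_CD = -21.7 kN, N_BC = 20.9 kN, N_AB = 58.9 kN.
A_AB = 759 mm².
A_BC = 903.6 mm².
A_CD = 1459 mm².
δ_AB = 58900·408/(759·100000) = 0.3166 mm
δ_BC = 20900·620/(903.6·100000) = 0.1434 mm
δ_CD = -21700·456/(1459·100000) = -0.06781 mm
δ_DE = -21700·811/(1610·100000) = -0.1093 mm
δ = Σδ_i = 0.2829 mm.

0.283 mm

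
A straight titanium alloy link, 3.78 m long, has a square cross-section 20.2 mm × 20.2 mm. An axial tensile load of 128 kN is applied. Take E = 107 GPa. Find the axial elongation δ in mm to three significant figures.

A = 408 mm².
δ_mech = NL/(AE) = 128000·3780/(408·107000) = 11.08 mm.

11.1 mm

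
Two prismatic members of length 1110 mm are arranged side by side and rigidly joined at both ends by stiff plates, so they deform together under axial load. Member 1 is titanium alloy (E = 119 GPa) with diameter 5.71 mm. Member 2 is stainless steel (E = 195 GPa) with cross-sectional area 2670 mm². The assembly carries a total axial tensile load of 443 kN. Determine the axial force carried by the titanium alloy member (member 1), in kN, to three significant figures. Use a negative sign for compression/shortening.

A_1 = 25.61 mm².
Equal strain + equilibrium ⇒ each member carries load in proportion to AE: A₁E₁ = 3047000 N, A₂E₂ = 520600000 N, ΣAE = 523700000 N.
F₁ = P·A₁E₁/ΣAE = 443000·3047000/523700000 = 2578 N.

2.58 kN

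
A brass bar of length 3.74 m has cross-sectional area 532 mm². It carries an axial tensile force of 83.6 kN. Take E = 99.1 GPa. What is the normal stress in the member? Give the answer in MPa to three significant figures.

157 MPa

σ = N/A = 83600/532 = 157.1 MPa.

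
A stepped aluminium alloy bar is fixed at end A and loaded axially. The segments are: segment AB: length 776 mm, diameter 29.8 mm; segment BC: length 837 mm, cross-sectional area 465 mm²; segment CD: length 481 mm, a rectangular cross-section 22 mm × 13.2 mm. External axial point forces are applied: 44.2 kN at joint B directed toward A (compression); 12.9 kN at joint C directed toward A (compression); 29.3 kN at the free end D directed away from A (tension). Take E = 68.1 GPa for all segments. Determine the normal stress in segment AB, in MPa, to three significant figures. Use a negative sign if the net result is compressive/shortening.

Internal axial forces (sectioning from the free end, tension +): N_CD = 29.3 kN, N_BC = 16.4 kN, N_AB = -27.8 kN.
A_AB = 697.5 mm².
σ_AB = N_AB/A_AB = -27800/697.5 = -39.86 MPa.

-39.9 MPa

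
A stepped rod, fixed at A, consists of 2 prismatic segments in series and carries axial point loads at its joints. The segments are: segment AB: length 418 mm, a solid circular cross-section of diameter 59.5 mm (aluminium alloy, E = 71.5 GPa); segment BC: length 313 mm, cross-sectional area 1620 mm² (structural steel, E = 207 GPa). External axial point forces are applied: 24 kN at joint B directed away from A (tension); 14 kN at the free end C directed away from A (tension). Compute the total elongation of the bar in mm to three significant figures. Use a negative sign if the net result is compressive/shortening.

Internal axial forces (sectioning from the free end, tension +): N_BC = 14 kN, N_AB = 38 kN.
A_AB = 2781 mm².
δ_AB = 38000·418/(2781·71500) = 0.0799 mm
δ_BC = 14000·313/(1620·207000) = 0.01307 mm
δ = Σδ_i = 0.09296 mm.

0.0930 mm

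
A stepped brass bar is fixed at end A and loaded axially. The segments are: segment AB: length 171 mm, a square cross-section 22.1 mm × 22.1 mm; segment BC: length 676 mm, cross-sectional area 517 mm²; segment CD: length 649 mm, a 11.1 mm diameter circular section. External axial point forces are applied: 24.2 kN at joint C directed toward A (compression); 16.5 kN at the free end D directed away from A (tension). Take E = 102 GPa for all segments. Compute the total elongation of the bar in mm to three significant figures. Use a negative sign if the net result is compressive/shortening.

Internal axial forces (sectioning from the free end, tension +): N_CD = 16.5 kN, N_BC = -7.7 kN, N_AB = -7.7 kN.
A_AB = 488.4 mm².
A_CD = 96.77 mm².
δ_AB = -7700·171/(488.4·102000) = -0.02643 mm
δ_BC = -7700·676/(517·102000) = -0.09871 mm
δ_CD = 16500·649/(96.77·102000) = 1.085 mm
δ = Σδ_i = 0.9598 mm.

0.960 mm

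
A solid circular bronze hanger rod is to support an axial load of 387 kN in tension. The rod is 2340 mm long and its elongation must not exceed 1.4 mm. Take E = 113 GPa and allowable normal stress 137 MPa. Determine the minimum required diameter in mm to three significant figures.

85.4 mm

Required area A ≥ P/σ_allow = 387000/137 = 2825 mm².
For a solid circular section, d ≥ √(4A/π) = 59.97 mm.
Elongation limit: A ≥ PL/(Eδ_allow) = 387000·2340/(113000·1.4) = 5724 mm² ⇒ d ≥ 85.37 mm.
The elongation limit governs.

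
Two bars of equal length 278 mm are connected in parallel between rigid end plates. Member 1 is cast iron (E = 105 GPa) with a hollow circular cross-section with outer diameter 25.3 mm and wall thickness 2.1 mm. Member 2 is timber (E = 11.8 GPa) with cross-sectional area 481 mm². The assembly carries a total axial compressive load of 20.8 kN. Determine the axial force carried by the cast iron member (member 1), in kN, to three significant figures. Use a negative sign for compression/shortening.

A_1 = 153.1 mm².
Equal strain + equilibrium ⇒ each member carries load in proportion to AE: A₁E₁ = 16070000 N, A₂E₂ = 5676000 N, ΣAE = 21750000 N.
F₁ = P·A₁E₁/ΣAE = -20800·16070000/21750000 = -15370 N.

-15.4 kN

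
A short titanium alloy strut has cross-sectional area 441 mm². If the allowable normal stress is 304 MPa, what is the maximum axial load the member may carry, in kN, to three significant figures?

P_max = σ_allow · A = 304 · 441 = 134100 N = 134.1 kN.

134 kN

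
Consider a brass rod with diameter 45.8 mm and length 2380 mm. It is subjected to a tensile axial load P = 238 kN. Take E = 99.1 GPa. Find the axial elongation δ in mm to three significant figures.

A = 1647 mm².
δ_mech = NL/(AE) = 238000·2380/(1647·99100) = 3.469 mm.

3.47 mm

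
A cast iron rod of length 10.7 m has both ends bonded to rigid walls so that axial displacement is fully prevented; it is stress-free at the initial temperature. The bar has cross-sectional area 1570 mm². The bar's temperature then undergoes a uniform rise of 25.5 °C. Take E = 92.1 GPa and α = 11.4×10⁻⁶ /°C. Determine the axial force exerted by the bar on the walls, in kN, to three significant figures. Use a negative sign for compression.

Free thermal expansion αLΔT = 11.4e-6 · 10700 · 25.5 = 3.11 mm.
The walls impose strain ε = −(3.11)/10700 = -2.9070e-04; σ = Eε = 92100 · -2.9070e-04 = -26.77 MPa.
Wall reaction R = σ·A = -26.77·1570 = -42030 N = -42.03 kN.

-42.0 kN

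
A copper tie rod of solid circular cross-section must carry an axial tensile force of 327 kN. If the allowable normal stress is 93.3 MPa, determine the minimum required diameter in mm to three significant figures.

Required area A ≥ P/σ_allow = 327000/93.3 = 3505 mm².
For a solid circular section, d ≥ √(4A/π) = 66.8 mm.

66.8 mm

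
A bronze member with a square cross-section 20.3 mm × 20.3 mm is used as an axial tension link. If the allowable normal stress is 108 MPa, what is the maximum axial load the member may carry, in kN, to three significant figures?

44.5 kN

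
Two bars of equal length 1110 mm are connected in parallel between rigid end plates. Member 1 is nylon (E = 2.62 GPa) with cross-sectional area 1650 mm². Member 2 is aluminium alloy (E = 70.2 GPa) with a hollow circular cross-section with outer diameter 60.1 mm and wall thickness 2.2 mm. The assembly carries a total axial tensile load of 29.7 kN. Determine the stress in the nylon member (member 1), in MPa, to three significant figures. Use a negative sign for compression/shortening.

2.40 MPa

A_2 = 400.2 mm².
Equal strain + equilibrium ⇒ each member carries load in proportion to AE: A₁E₁ = 4323000 N, A₂E₂ = 28090000 N, ΣAE = 32420000 N.
σ₁ = P·E₁/ΣAE = 29700·2620/32420000 = 2.401 MPa.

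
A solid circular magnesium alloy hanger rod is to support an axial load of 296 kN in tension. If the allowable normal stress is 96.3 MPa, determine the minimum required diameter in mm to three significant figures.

62.6 mm

Required area A ≥ P/σ_allow = 296000/96.3 = 3074 mm².
For a solid circular section, d ≥ √(4A/π) = 62.56 mm.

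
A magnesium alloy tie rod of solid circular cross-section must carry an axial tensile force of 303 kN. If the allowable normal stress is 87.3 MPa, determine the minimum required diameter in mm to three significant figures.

66.5 mm

Required area A ≥ P/σ_allow = 303000/87.3 = 3471 mm².
For a solid circular section, d ≥ √(4A/π) = 66.48 mm.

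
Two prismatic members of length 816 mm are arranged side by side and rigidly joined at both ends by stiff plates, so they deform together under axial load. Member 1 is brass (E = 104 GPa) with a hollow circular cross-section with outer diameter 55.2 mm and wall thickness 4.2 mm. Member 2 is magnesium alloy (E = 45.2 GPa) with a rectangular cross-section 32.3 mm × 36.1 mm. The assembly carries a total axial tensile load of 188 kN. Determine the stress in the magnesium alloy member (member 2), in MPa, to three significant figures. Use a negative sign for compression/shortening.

69.3 MPa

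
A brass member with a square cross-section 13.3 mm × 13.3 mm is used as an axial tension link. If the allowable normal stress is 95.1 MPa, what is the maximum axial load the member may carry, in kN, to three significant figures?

A = 176.9 mm².
P_max = σ_allow · A = 95.1 · 176.9 = 16820 N = 16.82 kN.

16.8 kN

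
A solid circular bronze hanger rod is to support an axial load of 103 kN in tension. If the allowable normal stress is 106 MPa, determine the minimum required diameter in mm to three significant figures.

35.2 mm

Required area A ≥ P/σ_allow = 103000/106 = 971.7 mm².
For a solid circular section, d ≥ √(4A/π) = 35.17 mm.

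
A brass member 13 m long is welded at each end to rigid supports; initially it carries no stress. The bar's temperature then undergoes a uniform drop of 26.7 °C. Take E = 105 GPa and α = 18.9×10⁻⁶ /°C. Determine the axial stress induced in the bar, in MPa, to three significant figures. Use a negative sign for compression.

Free thermal expansion αLΔT = 18.9e-6 · 13000 · -26.7 = -6.56 mm.
The walls impose strain ε = −(-6.56)/13000 = 5.0463e-04; σ = Eε = 105000 · 5.0463e-04 = 52.99 MPa.

53.0 MPa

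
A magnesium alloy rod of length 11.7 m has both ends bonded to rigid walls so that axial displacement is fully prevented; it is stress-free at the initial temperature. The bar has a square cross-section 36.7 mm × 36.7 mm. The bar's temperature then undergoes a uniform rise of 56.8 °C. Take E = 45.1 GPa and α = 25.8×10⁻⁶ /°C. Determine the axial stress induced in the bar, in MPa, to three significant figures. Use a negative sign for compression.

Free thermal expansion αLΔT = 25.8e-6 · 11700 · 56.8 = 17.15 mm.
The walls impose strain ε = −(17.15)/11700 = -1.4654e-03; σ = Eε = 45100 · -1.4654e-03 = -66.09 MPa.

-66.1 MPa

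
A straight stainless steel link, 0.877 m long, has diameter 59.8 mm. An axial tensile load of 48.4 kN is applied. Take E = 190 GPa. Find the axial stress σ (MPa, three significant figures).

17.2 MPa

A = 2809 mm².
σ = N/A = 48400/2809 = 17.23 MPa.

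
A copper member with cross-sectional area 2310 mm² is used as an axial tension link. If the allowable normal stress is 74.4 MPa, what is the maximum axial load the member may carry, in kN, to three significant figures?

172 kN

P_max = σ_allow · A = 74.4 · 2310 = 171900 N = 171.9 kN.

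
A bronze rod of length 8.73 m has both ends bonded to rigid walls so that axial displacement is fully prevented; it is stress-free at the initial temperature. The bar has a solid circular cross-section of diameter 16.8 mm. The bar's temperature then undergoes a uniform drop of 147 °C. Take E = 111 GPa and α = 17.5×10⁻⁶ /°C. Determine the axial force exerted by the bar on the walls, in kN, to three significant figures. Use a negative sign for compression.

63.3 kN

Free thermal expansion αLΔT = 17.5e-6 · 8730 · -147 = -22.46 mm.
The walls impose strain ε = −(-22.46)/8730 = 2.5725e-03; σ = Eε = 111000 · 2.5725e-03 = 285.5 MPa.
Wall reaction R = σ·A = 285.5·221.7 = 63300 N = 63.3 kN.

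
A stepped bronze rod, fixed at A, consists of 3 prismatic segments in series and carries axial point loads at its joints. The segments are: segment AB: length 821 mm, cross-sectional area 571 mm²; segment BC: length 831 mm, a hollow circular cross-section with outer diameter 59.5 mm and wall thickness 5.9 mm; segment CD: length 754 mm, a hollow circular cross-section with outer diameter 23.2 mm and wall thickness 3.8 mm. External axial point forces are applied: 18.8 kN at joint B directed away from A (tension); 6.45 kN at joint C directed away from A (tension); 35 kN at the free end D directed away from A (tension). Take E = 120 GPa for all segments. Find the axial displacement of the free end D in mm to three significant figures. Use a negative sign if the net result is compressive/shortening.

1.96 mm

Internal axial forces (sectioning from the free end, tension +): N_CD = 35 kN, N_BC = 41.45 kN, N_AB = 60.25 kN.
A_BC = 993.5 mm².
A_CD = 231.6 mm².
δ_AB = 60250·821/(571·120000) = 0.7219 mm
δ_BC = 41450·831/(993.5·120000) = 0.2889 mm
δ_CD = 35000·754/(231.6·120000) = 0.9496 mm
δ = Σδ_i = 1.96 mm.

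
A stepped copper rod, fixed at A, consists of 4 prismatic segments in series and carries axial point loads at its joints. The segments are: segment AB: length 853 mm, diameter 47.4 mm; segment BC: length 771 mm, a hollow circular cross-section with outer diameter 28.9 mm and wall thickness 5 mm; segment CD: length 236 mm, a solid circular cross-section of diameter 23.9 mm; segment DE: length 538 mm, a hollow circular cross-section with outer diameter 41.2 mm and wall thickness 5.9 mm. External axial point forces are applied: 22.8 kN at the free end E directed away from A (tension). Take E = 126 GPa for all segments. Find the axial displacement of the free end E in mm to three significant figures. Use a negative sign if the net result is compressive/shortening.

Internal axial forces (sectioning from the free end, tension +): N_DE = 22.8 kN, N_CD = 22.8 kN, N_BC = 22.8 kN, N_AB = 22.8 kN.
A_AB = 1765 mm².
A_BC = 375.4 mm².
A_CD = 448.6 mm².
A_DE = 654.3 mm².
δ_AB = 22800·853/(1765·126000) = 0.08747 mm
δ_BC = 22800·771/(375.4·126000) = 0.3716 mm
δ_CD = 22800·236/(448.6·126000) = 0.09519 mm
δ_DE = 22800·538/(654.3·126000) = 0.1488 mm
δ = Σδ_i = 0.7031 mm.

0.703 mm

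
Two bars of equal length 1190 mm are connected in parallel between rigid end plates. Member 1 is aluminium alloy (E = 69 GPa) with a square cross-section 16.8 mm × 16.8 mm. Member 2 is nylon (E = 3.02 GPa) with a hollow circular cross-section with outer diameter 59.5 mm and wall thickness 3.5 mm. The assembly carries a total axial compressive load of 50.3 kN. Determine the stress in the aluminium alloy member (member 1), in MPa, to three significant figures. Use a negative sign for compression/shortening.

A_1 = 282.2 mm².
A_2 = 615.8 mm².
Equal strain + equilibrium ⇒ each member carries load in proportion to AE: A₁E₁ = 19470000 N, A₂E₂ = 1860000 N, ΣAE = 21330000 N.
σ₁ = P·E₁/ΣAE = -50300·69000/21330000 = -162.7 MPa.

-163 MPa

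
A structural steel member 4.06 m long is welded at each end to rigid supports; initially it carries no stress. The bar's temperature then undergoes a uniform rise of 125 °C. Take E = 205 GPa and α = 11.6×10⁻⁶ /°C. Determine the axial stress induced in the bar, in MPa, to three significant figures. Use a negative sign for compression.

Free thermal expansion αLΔT = 11.6e-6 · 4060 · 125 = 5.887 mm.
The walls impose strain ε = −(5.887)/4060 = -1.4500e-03; σ = Eε = 205000 · -1.4500e-03 = -297.2 MPa.

-297 MPa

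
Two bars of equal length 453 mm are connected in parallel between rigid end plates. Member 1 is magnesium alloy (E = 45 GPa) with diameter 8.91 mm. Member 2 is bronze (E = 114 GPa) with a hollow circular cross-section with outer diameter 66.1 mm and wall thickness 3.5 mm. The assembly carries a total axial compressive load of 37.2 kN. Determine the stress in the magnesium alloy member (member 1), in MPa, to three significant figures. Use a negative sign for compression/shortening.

-20.6 MPa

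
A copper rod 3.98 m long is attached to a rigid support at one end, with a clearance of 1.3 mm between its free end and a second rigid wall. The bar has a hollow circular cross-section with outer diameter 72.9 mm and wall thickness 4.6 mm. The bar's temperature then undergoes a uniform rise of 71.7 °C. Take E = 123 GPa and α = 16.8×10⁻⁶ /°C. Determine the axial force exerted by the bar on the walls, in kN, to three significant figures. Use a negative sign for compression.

Free thermal expansion αLΔT = 16.8e-6 · 3980 · 71.7 = 4.794 mm.
The walls engage after the gap closes; constrained expansion = 4.794 − 1.3 = 3.494 mm.
The walls impose strain ε = −(3.494)/3980 = -8.7793e-04; σ = Eε = 123000 · -8.7793e-04 = -108 MPa.
Wall reaction R = σ·A = -108·987 = -106600 N = -106.6 kN.

-107 kN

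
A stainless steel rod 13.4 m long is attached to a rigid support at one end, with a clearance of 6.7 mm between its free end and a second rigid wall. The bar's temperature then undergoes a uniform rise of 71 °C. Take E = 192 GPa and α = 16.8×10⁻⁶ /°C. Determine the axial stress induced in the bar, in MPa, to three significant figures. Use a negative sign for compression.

-133 MPa

Free thermal expansion αLΔT = 16.8e-6 · 13400 · 71 = 15.98 mm.
The walls engage after the gap closes; constrained expansion = 15.98 − 6.7 = 9.284 mm.
The walls impose strain ε = −(9.284)/13400 = -6.9280e-04; σ = Eε = 192000 · -6.9280e-04 = -133 MPa.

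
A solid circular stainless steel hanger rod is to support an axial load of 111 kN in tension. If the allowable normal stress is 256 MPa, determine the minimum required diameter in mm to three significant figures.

23.5 mm

Required area A ≥ P/σ_allow = 111000/256 = 433.6 mm².
For a solid circular section, d ≥ √(4A/π) = 23.5 mm.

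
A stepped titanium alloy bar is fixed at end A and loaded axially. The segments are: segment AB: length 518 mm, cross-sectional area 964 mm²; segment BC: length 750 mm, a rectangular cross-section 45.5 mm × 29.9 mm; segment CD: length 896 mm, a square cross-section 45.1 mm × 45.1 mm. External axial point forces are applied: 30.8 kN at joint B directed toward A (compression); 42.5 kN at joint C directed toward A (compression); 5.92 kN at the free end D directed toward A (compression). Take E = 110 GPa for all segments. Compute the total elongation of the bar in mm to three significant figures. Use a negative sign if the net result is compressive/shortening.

Internal axial forces (sectioning from the free end, tension +): N_CD = -5.92 kN, N_BC = -48.42 kN, N_AB = -79.22 kN.
A_BC = 1360 mm².
A_CD = 2034 mm².
δ_AB = -79220·518/(964·110000) = -0.387 mm
δ_BC = -48420·750/(1360·110000) = -0.2427 mm
δ_CD = -5920·896/(2034·110000) = -0.02371 mm
δ = Σδ_i = -0.6534 mm.

-0.653 mm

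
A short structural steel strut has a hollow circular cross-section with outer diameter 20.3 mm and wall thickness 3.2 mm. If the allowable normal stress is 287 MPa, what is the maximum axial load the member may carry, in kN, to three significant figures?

49.3 kN

A = 171.9 mm².
P_max = σ_allow · A = 287 · 171.9 = 49340 N = 49.34 kN.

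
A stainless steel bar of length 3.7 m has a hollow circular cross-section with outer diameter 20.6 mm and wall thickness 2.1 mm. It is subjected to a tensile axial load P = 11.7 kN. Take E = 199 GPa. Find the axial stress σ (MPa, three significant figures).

A = 122.1 mm².
σ = N/A = 11700/122.1 = 95.86 MPa.

95.9 MPa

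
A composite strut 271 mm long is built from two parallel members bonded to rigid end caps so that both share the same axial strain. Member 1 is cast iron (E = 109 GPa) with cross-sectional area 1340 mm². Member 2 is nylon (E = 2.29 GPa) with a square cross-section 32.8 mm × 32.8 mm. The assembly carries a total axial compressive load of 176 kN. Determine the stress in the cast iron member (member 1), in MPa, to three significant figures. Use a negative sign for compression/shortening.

-129 MPa

A_2 = 1076 mm².
Equal strain + equilibrium ⇒ each member carries load in proportion to AE: A₁E₁ = 146100000 N, A₂E₂ = 2464000 N, ΣAE = 148500000 N.
σ₁ = P·E₁/ΣAE = -176000·109000/148500000 = -129.2 MPa.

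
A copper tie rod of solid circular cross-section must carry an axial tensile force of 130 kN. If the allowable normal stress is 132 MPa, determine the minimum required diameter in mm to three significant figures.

35.4 mm

Required area A ≥ P/σ_allow = 130000/132 = 984.8 mm².
For a solid circular section, d ≥ √(4A/π) = 35.41 mm.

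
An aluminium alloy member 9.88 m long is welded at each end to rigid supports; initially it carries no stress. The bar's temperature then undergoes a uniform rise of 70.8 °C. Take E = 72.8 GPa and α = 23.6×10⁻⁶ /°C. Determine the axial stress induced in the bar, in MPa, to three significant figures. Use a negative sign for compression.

-122 MPa

Free thermal expansion αLΔT = 23.6e-6 · 9880 · 70.8 = 16.51 mm.
The walls impose strain ε = −(16.51)/9880 = -1.6709e-03; σ = Eε = 72800 · -1.6709e-03 = -121.6 MPa.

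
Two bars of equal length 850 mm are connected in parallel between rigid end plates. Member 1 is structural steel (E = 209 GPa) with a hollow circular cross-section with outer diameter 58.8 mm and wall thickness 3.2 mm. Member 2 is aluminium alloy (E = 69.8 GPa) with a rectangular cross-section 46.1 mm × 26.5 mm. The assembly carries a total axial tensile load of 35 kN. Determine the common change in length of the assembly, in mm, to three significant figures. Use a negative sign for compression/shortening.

A_1 = 559 mm².
A_2 = 1222 mm².
Equal strain + equilibrium ⇒ each member carries load in proportion to AE: A₁E₁ = 116800000 N, A₂E₂ = 85270000 N, ΣAE = 202100000 N.
δ = PL/ΣAE = 35000·850/202100000 = 0.1472 mm.

0.147 mm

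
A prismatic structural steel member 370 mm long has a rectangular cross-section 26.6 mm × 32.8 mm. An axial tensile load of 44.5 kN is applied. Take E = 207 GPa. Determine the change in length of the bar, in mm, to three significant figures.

A = 872.5 mm².
δ_mech = NL/(AE) = 44500·370/(872.5·207000) = 0.09117 mm.

0.0912 mm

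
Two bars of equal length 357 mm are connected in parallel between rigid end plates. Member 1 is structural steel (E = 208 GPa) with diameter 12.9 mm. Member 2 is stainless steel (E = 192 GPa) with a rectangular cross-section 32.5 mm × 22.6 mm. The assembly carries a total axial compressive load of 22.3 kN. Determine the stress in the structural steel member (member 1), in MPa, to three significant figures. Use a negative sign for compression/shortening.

-27.6 MPa

A_1 = 130.7 mm².
A_2 = 734.5 mm².
Equal strain + equilibrium ⇒ each member carries load in proportion to AE: A₁E₁ = 27190000 N, A₂E₂ = 141000000 N, ΣAE = 168200000 N.
σ₁ = P·E₁/ΣAE = -22300·208000/168200000 = -27.58 MPa.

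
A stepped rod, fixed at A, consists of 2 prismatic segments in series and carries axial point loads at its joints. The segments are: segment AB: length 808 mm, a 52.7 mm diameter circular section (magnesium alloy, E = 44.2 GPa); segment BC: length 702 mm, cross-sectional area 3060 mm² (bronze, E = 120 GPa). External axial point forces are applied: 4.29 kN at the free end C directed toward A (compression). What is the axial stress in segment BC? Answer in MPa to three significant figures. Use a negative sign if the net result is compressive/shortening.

-1.40 MPa

Internal axial forces (sectioning from the free end, tension +): N_BC = -4.29 kN, N_AB = -4.29 kN.
σ_BC = N_BC/A_BC = -4290/3060 = -1.402 MPa.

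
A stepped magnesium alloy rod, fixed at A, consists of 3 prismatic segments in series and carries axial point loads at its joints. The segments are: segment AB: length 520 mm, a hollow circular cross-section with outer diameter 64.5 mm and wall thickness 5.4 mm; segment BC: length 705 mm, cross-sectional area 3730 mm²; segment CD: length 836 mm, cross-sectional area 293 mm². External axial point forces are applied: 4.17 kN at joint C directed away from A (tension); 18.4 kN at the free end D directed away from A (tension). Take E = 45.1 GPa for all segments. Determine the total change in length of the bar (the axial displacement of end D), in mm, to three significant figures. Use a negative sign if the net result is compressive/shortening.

1.52 mm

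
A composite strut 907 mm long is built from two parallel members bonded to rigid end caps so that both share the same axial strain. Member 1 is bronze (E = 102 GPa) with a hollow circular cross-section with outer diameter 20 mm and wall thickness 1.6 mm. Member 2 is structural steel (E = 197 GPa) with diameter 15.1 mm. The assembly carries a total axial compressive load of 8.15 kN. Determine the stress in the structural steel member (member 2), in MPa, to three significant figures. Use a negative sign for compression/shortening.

-35.9 MPa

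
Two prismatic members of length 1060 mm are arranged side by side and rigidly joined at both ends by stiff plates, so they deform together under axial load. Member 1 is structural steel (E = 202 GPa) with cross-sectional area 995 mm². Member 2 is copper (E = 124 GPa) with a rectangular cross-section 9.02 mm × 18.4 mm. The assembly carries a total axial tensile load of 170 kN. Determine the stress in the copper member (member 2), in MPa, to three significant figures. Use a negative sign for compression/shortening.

95.1 MPa

A_2 = 166 mm².
Equal strain + equilibrium ⇒ each member carries load in proportion to AE: A₁E₁ = 201000000 N, A₂E₂ = 20580000 N, ΣAE = 221600000 N.
σ₂ = P·E₂/ΣAE = 170000·124000/221600000 = 95.14 MPa.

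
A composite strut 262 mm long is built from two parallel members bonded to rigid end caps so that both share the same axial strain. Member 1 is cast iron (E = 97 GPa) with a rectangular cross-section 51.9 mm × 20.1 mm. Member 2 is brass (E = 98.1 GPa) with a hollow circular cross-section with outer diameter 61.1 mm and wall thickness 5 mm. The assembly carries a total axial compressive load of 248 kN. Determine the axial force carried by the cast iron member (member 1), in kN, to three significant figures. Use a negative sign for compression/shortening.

A_1 = 1043 mm².
A_2 = 881.2 mm².
Equal strain + equilibrium ⇒ each member carries load in proportion to AE: A₁E₁ = 101200000 N, A₂E₂ = 86450000 N, ΣAE = 187600000 N.
F₁ = P·A₁E₁/ΣAE = -248000·101200000/187600000 = -133700 N.

-134 kN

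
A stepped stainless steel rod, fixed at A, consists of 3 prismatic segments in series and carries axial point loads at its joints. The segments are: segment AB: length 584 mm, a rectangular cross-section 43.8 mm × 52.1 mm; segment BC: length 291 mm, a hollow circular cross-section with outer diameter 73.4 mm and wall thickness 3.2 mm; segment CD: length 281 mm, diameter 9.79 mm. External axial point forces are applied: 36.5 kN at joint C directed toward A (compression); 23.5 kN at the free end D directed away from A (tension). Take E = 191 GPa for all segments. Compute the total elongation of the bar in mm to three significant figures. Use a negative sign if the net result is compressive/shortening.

Internal axial forces (sectioning from the free end, tension +): N_CD = 23.5 kN, N_BC = -13 kN, N_AB = -13 kN.
A_AB = 2282 mm².
A_BC = 705.7 mm².
A_CD = 75.28 mm².
δ_AB = -13000·584/(2282·191000) = -0.01742 mm
δ_BC = -13000·291/(705.7·191000) = -0.02807 mm
δ_CD = 23500·281/(75.28·191000) = 0.4593 mm
δ = Σδ_i = 0.4138 mm.

0.414 mm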